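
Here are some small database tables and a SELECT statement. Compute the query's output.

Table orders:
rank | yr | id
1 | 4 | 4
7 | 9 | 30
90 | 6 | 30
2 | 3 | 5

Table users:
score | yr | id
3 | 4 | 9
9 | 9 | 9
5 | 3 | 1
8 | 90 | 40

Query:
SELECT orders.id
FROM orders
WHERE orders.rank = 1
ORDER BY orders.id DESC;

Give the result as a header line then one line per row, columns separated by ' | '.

== RESULT ==
orders.id
4

Derivation:
After WHERE (1 rows):
orders.rank | orders.yr | orders.id
1 | 4 | 4
After SELECT (1 rows):
orders.id
4
After ORDER BY (1 rows):
orders.id
4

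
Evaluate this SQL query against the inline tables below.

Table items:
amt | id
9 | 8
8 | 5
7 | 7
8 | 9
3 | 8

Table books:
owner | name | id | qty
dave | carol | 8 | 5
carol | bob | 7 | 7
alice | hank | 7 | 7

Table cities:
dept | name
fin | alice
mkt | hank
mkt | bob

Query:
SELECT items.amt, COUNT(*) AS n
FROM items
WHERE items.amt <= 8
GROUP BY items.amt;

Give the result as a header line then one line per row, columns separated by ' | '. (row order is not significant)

After WHERE (4 rows):
items.amt | items.id
8 | 5
7 | 7
8 | 9
3 | 8
After GROUP BY (3 rows):
items.amt | n
8 | 2
7 | 1
3 | 1

== RESULT ==
items.amt | n
8 | 2
7 | 1
3 | 1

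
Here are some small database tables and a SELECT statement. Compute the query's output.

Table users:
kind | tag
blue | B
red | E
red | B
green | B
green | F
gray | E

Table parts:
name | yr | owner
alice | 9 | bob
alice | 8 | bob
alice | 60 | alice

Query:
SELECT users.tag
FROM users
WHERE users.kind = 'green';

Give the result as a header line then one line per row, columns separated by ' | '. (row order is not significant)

After WHERE (2 rows):
users.kind | users.tag
green | B
green | F
After SELECT (2 rows):
users.tag
B
F

== RESULT ==
users.tag
B
F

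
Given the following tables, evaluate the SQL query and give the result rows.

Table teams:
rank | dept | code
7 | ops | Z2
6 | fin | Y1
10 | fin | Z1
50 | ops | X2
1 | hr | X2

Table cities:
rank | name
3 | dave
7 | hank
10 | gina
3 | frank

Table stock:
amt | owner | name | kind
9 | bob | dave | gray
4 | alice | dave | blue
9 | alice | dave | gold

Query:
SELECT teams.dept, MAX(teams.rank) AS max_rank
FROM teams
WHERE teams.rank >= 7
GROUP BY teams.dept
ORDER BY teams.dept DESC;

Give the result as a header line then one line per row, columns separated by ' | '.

== RESULT ==
teams.dept | max_rank
ops | 50
fin | 10

Derivation:
After WHERE (3 rows):
teams.rank | teams.dept | teams.code
7 | ops | Z2
10 | fin | Z1
50 | ops | X2
After GROUP BY (2 rows):
teams.dept | max_rank
ops | 50
fin | 10
After ORDER BY (2 rows):
teams.dept | max_rank
ops | 50
fin | 10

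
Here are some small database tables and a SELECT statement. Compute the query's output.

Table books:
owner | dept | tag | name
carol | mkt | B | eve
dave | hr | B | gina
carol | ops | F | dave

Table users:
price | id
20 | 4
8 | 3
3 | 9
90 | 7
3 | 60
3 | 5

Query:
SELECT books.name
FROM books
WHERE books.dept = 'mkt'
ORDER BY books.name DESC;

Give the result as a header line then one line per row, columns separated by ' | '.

After WHERE (1 rows):
books.owner | books.dept | books.tag | books.name
carol | mkt | B | eve
After SELECT (1 rows):
books.name
eve
After ORDER BY (1 rows):
books.name
eve

== RESULT ==
books.name
eve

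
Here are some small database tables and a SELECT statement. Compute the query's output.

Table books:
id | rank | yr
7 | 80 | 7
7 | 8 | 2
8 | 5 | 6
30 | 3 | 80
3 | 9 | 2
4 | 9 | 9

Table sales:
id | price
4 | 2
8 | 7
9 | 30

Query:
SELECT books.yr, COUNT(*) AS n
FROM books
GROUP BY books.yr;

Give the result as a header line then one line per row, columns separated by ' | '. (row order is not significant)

After GROUP BY (5 rows):
books.yr | n
7 | 1
2 | 2
6 | 1
80 | 1
9 | 1

== RESULT ==
books.yr | n
7 | 1
2 | 2
6 | 1
80 | 1
9 | 1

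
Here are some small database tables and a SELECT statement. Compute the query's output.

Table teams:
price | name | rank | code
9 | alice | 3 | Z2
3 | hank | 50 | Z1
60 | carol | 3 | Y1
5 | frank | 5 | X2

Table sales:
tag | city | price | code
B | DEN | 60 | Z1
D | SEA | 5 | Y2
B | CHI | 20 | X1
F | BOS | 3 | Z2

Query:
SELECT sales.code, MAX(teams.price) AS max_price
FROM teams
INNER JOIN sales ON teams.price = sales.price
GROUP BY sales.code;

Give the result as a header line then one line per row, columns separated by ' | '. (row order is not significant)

After JOIN sales (3 rows):
teams.price | teams.name | teams.rank | teams.code | sales.tag | sales.city | sales.price | sales.code
3 | hank | 50 | Z1 | F | BOS | 3 | Z2
60 | carol | 3 | Y1 | B | DEN | 60 | Z1
5 | frank | 5 | X2 | D | SEA | 5 | Y2
After GROUP BY (3 rows):
sales.code | max_price
Z2 | 3
Z1 | 60
Y2 | 5

== RESULT ==
sales.code | max_price
Z2 | 3
Z1 | 60
Y2 | 5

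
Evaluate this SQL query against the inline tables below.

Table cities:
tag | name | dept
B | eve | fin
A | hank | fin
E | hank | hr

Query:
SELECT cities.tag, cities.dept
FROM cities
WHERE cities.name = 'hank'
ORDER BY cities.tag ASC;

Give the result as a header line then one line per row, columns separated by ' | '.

After WHERE (2 rows):
cities.tag | cities.name | cities.dept
A | hank | fin
E | hank | hr
After SELECT (2 rows):
cities.tag | cities.dept
A | fin
E | hr
After ORDER BY (2 rows):
cities.tag | cities.dept
A | fin
E | hr

== RESULT ==
cities.tag | cities.dept
A | fin
E | hr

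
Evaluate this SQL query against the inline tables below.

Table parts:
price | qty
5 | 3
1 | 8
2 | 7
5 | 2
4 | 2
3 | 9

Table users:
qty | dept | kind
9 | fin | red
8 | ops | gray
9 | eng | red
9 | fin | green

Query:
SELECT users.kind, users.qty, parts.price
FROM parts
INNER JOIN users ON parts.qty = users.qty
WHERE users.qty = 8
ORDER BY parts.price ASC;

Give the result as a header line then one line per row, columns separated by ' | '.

After JOIN users (4 rows):
parts.price | parts.qty | users.qty | users.dept | users.kind
1 | 8 | 8 | ops | gray
3 | 9 | 9 | fin | red
3 | 9 | 9 | eng | red
3 | 9 | 9 | fin | green
After WHERE (1 rows):
parts.price | parts.qty | users.qty | users.dept | users.kind
1 | 8 | 8 | ops | gray
After SELECT (1 rows):
users.kind | users.qty | parts.price
gray | 8 | 1
After ORDER BY (1 rows):
users.kind | users.qty | parts.price
gray | 8 | 1

== RESULT ==
users.kind | users.qty | parts.price
gray | 8 | 1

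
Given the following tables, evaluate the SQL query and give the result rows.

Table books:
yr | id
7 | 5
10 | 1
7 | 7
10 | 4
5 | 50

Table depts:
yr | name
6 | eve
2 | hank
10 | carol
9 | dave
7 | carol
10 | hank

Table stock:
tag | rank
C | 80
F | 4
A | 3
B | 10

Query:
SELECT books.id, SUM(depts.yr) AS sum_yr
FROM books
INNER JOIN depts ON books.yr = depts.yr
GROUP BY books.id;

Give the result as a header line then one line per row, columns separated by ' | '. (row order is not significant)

After JOIN depts (6 rows):
books.yr | books.id | depts.yr | depts.name
7 | 5 | 7 | carol
10 | 1 | 10 | carol
10 | 1 | 10 | hank
7 | 7 | 7 | carol
10 | 4 | 10 | carol
10 | 4 | 10 | hank
After GROUP BY (4 rows):
books.id | sum_yr
5 | 7
1 | 20
7 | 7
4 | 20

== RESULT ==
books.id | sum_yr
5 | 7
1 | 20
7 | 7
4 | 20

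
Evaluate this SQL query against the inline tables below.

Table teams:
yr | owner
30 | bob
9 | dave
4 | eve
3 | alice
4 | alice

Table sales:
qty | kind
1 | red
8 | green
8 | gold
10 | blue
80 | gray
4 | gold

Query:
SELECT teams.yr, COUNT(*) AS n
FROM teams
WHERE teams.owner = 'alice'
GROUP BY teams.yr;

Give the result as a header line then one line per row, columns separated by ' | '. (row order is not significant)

After WHERE (2 rows):
teams.yr | teams.owner
3 | alice
4 | alice
After GROUP BY (2 rows):
teams.yr | n
3 | 1
4 | 1

== RESULT ==
teams.yr | n
3 | 1
4 | 1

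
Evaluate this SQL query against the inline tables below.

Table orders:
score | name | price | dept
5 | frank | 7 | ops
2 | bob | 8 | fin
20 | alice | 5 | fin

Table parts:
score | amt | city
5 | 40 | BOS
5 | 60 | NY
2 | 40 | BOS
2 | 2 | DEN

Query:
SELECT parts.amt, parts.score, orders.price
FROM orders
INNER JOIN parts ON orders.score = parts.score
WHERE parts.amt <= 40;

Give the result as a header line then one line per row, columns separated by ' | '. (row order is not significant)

== RESULT ==
parts.amt | parts.score | orders.price
40 | 5 | 7
40 | 2 | 8
2 | 2 | 8

Derivation:
After JOIN parts (4 rows):
orders.score | orders.name | orders.price | orders.dept | parts.score | parts.amt | parts.city
5 | frank | 7 | ops | 5 | 40 | BOS
5 | frank | 7 | ops | 5 | 60 | NY
2 | bob | 8 | fin | 2 | 40 | BOS
2 | bob | 8 | fin | 2 | 2 | DEN
After WHERE (3 rows):
orders.score | orders.name | orders.price | orders.dept | parts.score | parts.amt | parts.city
5 | frank | 7 | ops | 5 | 40 | BOS
2 | bob | 8 | fin | 2 | 40 | BOS
2 | bob | 8 | fin | 2 | 2 | DEN
After SELECT (3 rows):
parts.amt | parts.score | orders.price
40 | 5 | 7
40 | 2 | 8
2 | 2 | 8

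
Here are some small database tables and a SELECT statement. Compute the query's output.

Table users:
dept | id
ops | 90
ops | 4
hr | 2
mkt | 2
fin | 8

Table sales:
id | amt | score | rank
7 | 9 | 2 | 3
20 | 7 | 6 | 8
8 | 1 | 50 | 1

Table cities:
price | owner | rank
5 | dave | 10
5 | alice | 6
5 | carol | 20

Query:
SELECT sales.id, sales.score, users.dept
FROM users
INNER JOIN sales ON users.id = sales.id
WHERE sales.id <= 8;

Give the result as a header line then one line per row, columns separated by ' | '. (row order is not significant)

After JOIN sales (1 rows):
users.dept | users.id | sales.id | sales.amt | sales.score | sales.rank
fin | 8 | 8 | 1 | 50 | 1
After WHERE (1 rows):
users.dept | users.id | sales.id | sales.amt | sales.score | sales.rank
fin | 8 | 8 | 1 | 50 | 1
After SELECT (1 rows):
sales.id | sales.score | users.dept
8 | 50 | fin

== RESULT ==
sales.id | sales.score | users.dept
8 | 50 | fin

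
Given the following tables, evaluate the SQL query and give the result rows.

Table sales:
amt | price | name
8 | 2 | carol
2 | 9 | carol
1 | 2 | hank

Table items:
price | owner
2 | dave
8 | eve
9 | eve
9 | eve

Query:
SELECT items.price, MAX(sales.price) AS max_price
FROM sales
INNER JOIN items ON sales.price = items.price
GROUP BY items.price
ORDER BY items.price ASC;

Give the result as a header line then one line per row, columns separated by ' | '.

After JOIN items (4 rows):
sales.amt | sales.price | sales.name | items.price | items.owner
8 | 2 | carol | 2 | dave
2 | 9 | carol | 9 | eve
2 | 9 | carol | 9 | eve
1 | 2 | hank | 2 | dave
After GROUP BY (2 rows):
items.price | max_price
2 | 2
9 | 9
After ORDER BY (2 rows):
items.price | max_price
2 | 2
9 | 9

== RESULT ==
items.price | max_price
2 | 2
9 | 9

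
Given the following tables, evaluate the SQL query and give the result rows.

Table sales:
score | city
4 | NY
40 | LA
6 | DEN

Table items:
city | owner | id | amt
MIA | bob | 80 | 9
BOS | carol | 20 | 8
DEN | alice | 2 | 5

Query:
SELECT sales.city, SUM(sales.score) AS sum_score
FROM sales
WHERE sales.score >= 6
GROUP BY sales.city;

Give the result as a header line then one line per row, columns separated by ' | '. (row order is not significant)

After WHERE (2 rows):
sales.score | sales.city
40 | LA
6 | DEN
After GROUP BY (2 rows):
sales.city | sum_score
LA | 40
DEN | 6

== RESULT ==
sales.city | sum_score
LA | 40
DEN | 6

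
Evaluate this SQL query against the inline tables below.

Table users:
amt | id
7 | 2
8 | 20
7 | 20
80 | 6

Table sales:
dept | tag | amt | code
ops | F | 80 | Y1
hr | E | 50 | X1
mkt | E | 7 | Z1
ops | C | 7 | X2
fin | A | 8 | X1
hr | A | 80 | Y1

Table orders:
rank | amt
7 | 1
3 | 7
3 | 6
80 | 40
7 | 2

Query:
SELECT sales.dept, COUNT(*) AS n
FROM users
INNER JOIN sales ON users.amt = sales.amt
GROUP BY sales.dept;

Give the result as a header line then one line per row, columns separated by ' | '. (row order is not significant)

After JOIN sales (7 rows):
users.amt | users.id | sales.dept | sales.tag | sales.amt | sales.code
7 | 2 | mkt | E | 7 | Z1
7 | 2 | ops | C | 7 | X2
8 | 20 | fin | A | 8 | X1
7 | 20 | mkt | E | 7 | Z1
7 | 20 | ops | C | 7 | X2
80 | 6 | ops | F | 80 | Y1
80 | 6 | hr | A | 80 | Y1
After GROUP BY (4 rows):
sales.dept | n
mkt | 2
ops | 3
fin | 1
hr | 1

== RESULT ==
sales.dept | n
mkt | 2
ops | 3
fin | 1
hr | 1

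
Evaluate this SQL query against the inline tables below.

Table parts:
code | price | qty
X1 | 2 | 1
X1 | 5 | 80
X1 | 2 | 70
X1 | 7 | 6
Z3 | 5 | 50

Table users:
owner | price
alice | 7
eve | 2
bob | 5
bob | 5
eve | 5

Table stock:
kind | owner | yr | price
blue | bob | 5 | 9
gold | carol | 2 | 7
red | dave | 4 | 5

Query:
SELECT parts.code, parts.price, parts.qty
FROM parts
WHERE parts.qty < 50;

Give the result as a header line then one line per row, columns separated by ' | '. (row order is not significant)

After WHERE (2 rows):
parts.code | parts.price | parts.qty
X1 | 2 | 1
X1 | 7 | 6
After SELECT (2 rows):
parts.code | parts.price | parts.qty
X1 | 2 | 1
X1 | 7 | 6

== RESULT ==
parts.code | parts.price | parts.qty
X1 | 2 | 1
X1 | 7 | 6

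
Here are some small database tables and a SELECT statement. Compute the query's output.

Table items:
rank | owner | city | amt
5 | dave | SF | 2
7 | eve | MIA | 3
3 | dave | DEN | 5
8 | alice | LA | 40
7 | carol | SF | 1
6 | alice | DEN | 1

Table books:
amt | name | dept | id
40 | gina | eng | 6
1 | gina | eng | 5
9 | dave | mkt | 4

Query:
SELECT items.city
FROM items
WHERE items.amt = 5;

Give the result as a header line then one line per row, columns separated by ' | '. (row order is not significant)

After WHERE (1 rows):
items.rank | items.owner | items.city | items.amt
3 | dave | DEN | 5
After SELECT (1 rows):
items.city
DEN

== RESULT ==
items.city
DEN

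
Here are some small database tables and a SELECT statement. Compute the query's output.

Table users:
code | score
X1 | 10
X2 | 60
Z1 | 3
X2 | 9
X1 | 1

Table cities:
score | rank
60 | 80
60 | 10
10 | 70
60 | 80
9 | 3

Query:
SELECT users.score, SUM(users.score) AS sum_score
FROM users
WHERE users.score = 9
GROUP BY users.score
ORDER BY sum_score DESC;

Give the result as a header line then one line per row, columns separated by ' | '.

After WHERE (1 rows):
users.code | users.score
X2 | 9
After GROUP BY (1 rows):
users.score | sum_score
9 | 9
After ORDER BY (1 rows):
users.score | sum_score
9 | 9

== RESULT ==
users.score | sum_score
9 | 9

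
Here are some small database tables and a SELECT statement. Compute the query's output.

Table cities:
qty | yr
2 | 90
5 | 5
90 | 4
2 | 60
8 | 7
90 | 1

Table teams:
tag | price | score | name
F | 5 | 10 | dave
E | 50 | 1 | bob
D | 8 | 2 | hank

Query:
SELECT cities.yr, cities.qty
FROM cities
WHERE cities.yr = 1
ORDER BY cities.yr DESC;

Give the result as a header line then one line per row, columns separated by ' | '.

After WHERE (1 rows):
cities.qty | cities.yr
90 | 1
After SELECT (1 rows):
cities.yr | cities.qty
1 | 90
After ORDER BY (1 rows):
cities.yr | cities.qty
1 | 90

== RESULT ==
cities.yr | cities.qty
1 | 90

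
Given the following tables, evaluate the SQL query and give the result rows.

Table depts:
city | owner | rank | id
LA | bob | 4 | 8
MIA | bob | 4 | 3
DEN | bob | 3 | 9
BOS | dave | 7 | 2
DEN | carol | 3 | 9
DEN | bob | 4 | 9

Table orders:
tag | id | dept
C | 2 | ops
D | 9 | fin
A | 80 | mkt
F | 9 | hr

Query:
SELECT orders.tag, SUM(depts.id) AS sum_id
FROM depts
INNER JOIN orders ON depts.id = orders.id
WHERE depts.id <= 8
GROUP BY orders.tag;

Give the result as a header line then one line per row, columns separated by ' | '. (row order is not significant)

== RESULT ==
orders.tag | sum_id
C | 2

Derivation:
After JOIN orders (7 rows):
depts.city | depts.owner | depts.rank | depts.id | orders.tag | orders.id | orders.dept
DEN | bob | 3 | 9 | D | 9 | fin
DEN | bob | 3 | 9 | F | 9 | hr
BOS | dave | 7 | 2 | C | 2 | ops
DEN | carol | 3 | 9 | D | 9 | fin
DEN | carol | 3 | 9 | F | 9 | hr
DEN | bob | 4 | 9 | D | 9 | fin
DEN | bob | 4 | 9 | F | 9 | hr
After WHERE (1 rows):
depts.city | depts.owner | depts.rank | depts.id | orders.tag | orders.id | orders.dept
BOS | dave | 7 | 2 | C | 2 | ops
After GROUP BY (1 rows):
orders.tag | sum_id
C | 2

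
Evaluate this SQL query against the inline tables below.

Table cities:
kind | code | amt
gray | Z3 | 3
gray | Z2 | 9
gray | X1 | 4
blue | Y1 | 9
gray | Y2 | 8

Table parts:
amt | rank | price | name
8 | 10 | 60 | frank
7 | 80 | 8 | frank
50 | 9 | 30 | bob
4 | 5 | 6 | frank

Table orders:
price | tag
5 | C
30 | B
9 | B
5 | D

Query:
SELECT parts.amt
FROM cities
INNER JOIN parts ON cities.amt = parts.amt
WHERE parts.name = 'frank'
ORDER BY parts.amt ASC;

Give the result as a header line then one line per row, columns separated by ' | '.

After JOIN parts (2 rows):
cities.kind | cities.code | cities.amt | parts.amt | parts.rank | parts.price | parts.name
gray | X1 | 4 | 4 | 5 | 6 | frank
gray | Y2 | 8 | 8 | 10 | 60 | frank
After WHERE (2 rows):
cities.kind | cities.code | cities.amt | parts.amt | parts.rank | parts.price | parts.name
gray | X1 | 4 | 4 | 5 | 6 | frank
gray | Y2 | 8 | 8 | 10 | 60 | frank
After SELECT (2 rows):
parts.amt
4
8
After ORDER BY (2 rows):
parts.amt
4
8

== RESULT ==
parts.amt
4
8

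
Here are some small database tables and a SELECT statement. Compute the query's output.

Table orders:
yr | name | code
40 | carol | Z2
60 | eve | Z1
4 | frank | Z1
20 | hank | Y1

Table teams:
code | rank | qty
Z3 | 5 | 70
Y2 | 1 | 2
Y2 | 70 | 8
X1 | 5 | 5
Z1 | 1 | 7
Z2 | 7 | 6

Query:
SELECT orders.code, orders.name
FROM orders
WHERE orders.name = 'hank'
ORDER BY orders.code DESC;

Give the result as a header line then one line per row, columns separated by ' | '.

== RESULT ==
orders.code | orders.name
Y1 | hank

Derivation:
After WHERE (1 rows):
orders.yr | orders.name | orders.code
20 | hank | Y1
After SELECT (1 rows):
orders.code | orders.name
Y1 | hank
After ORDER BY (1 rows):
orders.code | orders.name
Y1 | hank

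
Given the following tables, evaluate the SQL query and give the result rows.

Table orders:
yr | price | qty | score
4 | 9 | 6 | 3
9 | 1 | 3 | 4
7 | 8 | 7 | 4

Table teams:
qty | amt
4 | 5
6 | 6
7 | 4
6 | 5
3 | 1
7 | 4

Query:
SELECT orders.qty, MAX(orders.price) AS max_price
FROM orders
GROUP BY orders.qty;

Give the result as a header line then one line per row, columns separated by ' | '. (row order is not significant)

After GROUP BY (3 rows):
orders.qty | max_price
6 | 9
3 | 1
7 | 8

== RESULT ==
orders.qty | max_price
6 | 9
3 | 1
7 | 8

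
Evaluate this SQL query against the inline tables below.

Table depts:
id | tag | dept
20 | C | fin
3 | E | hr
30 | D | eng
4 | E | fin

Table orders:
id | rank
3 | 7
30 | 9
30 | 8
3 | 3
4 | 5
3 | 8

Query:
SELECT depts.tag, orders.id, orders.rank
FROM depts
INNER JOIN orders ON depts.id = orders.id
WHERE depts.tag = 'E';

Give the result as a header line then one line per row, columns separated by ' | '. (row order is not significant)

After JOIN orders (6 rows):
depts.id | depts.tag | depts.dept | orders.id | orders.rank
3 | E | hr | 3 | 7
3 | E | hr | 3 | 3
3 | E | hr | 3 | 8
30 | D | eng | 30 | 9
30 | D | eng | 30 | 8
4 | E | fin | 4 | 5
After WHERE (4 rows):
depts.id | depts.tag | depts.dept | orders.id | orders.rank
3 | E | hr | 3 | 7
3 | E | hr | 3 | 3
3 | E | hr | 3 | 8
4 | E | fin | 4 | 5
After SELECT (4 rows):
depts.tag | orders.id | orders.rank
E | 3 | 7
E | 3 | 3
E | 3 | 8
E | 4 | 5

== RESULT ==
depts.tag | orders.id | orders.rank
E | 3 | 7
E | 3 | 3
E | 3 | 8
E | 4 | 5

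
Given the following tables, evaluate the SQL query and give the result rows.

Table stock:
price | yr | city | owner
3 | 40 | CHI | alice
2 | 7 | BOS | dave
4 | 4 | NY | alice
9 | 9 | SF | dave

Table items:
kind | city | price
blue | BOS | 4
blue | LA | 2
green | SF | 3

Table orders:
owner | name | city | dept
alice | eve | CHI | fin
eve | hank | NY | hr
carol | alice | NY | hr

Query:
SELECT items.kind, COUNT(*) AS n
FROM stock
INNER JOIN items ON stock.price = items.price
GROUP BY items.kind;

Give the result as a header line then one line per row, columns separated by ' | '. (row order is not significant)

After JOIN items (3 rows):
stock.price | stock.yr | stock.city | stock.owner | items.kind | items.city | items.price
3 | 40 | CHI | alice | green | SF | 3
2 | 7 | BOS | dave | blue | LA | 2
4 | 4 | NY | alice | blue | BOS | 4
After GROUP BY (2 rows):
items.kind | n
green | 1
blue | 2

== RESULT ==
items.kind | n
green | 1
blue | 2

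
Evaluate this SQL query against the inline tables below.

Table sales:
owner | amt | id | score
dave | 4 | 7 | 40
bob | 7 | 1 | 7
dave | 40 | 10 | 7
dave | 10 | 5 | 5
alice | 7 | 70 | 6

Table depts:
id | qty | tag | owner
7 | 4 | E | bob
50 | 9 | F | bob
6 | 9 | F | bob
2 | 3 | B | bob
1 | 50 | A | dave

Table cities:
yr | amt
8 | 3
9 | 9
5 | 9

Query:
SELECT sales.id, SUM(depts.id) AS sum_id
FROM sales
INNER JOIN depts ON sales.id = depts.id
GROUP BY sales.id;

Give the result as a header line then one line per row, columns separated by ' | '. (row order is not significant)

== RESULT ==
sales.id | sum_id
7 | 7
1 | 1

Derivation:
After JOIN depts (2 rows):
sales.owner | sales.amt | sales.id | sales.score | depts.id | depts.qty | depts.tag | depts.owner
dave | 4 | 7 | 40 | 7 | 4 | E | bob
bob | 7 | 1 | 7 | 1 | 50 | A | dave
After GROUP BY (2 rows):
sales.id | sum_id
7 | 7
1 | 1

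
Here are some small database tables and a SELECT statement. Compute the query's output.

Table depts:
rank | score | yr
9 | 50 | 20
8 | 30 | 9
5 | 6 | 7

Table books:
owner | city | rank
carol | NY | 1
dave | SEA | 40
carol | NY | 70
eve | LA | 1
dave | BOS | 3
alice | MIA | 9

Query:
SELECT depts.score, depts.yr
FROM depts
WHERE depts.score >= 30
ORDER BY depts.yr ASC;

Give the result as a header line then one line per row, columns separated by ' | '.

== RESULT ==
depts.score | depts.yr
30 | 9
50 | 20

Derivation:
After WHERE (2 rows):
depts.rank | depts.score | depts.yr
9 | 50 | 20
8 | 30 | 9
After SELECT (2 rows):
depts.score | depts.yr
50 | 20
30 | 9
After ORDER BY (2 rows):
depts.score | depts.yr
30 | 9
50 | 20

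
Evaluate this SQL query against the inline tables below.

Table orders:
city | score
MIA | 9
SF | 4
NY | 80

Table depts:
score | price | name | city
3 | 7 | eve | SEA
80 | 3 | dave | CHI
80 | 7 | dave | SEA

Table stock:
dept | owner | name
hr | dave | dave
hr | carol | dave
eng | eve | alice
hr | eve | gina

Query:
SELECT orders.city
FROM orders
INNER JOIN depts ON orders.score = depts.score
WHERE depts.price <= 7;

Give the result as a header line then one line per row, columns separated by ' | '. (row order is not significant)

== RESULT ==
orders.city
NY
NY

Derivation:
After JOIN depts (2 rows):
orders.city | orders.score | depts.score | depts.price | depts.name | depts.city
NY | 80 | 80 | 3 | dave | CHI
NY | 80 | 80 | 7 | dave | SEA
After WHERE (2 rows):
orders.city | orders.score | depts.score | depts.price | depts.name | depts.city
NY | 80 | 80 | 3 | dave | CHI
NY | 80 | 80 | 7 | dave | SEA
After SELECT (2 rows):
orders.city
NY
NY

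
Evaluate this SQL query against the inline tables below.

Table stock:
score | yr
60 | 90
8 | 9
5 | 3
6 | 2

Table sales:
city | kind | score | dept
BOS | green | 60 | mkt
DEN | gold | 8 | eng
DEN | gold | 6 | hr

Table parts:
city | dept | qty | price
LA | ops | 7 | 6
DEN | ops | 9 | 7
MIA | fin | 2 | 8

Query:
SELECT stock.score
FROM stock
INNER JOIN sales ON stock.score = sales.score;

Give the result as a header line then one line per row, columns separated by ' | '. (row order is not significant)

After JOIN sales (3 rows):
stock.score | stock.yr | sales.city | sales.kind | sales.score | sales.dept
60 | 90 | BOS | green | 60 | mkt
8 | 9 | DEN | gold | 8 | eng
6 | 2 | DEN | gold | 6 | hr
After SELECT (3 rows):
stock.score
60
8
6

== RESULT ==
stock.score
60
8
6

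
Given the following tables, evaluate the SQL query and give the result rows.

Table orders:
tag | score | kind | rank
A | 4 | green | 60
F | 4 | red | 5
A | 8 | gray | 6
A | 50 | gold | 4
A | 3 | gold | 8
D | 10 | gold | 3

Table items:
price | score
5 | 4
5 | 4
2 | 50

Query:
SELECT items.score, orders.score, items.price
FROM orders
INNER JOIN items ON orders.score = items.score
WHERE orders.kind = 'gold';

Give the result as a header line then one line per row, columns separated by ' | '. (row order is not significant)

== RESULT ==
items.score | orders.score | items.price
50 | 50 | 2

Derivation:
After JOIN items (5 rows):
orders.tag | orders.score | orders.kind | orders.rank | items.price | items.score
A | 4 | green | 60 | 5 | 4
A | 4 | green | 60 | 5 | 4
F | 4 | red | 5 | 5 | 4
F | 4 | red | 5 | 5 | 4
A | 50 | gold | 4 | 2 | 50
After WHERE (1 rows):
orders.tag | orders.score | orders.kind | orders.rank | items.price | items.score
A | 50 | gold | 4 | 2 | 50
After SELECT (1 rows):
items.score | orders.score | items.price
50 | 50 | 2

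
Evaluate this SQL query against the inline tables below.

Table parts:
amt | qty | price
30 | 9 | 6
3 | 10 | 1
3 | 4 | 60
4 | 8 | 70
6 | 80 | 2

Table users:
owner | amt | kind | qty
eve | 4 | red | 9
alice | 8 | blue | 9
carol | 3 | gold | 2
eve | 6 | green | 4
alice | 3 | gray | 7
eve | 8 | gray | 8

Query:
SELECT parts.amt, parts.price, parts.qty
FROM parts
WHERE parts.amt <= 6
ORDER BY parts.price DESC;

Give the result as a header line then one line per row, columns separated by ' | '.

After WHERE (4 rows):
parts.amt | parts.qty | parts.price
3 | 10 | 1
3 | 4 | 60
4 | 8 | 70
6 | 80 | 2
After SELECT (4 rows):
parts.amt | parts.price | parts.qty
3 | 1 | 10
3 | 60 | 4
4 | 70 | 8
6 | 2 | 80
After ORDER BY (4 rows):
parts.amt | parts.price | parts.qty
4 | 70 | 8
3 | 60 | 4
6 | 2 | 80
3 | 1 | 10

== RESULT ==
parts.amt | parts.price | parts.qty
4 | 70 | 8
3 | 60 | 4
6 | 2 | 80
3 | 1 | 10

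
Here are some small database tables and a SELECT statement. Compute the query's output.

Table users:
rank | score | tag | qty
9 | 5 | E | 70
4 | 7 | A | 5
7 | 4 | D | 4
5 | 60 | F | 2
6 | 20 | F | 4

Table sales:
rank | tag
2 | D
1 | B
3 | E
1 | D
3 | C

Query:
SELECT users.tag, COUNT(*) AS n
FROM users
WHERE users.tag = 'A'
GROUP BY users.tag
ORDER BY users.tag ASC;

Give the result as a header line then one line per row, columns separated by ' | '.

== RESULT ==
users.tag | n
A | 1

Derivation:
After WHERE (1 rows):
users.rank | users.score | users.tag | users.qty
4 | 7 | A | 5
After GROUP BY (1 rows):
users.tag | n
A | 1
After ORDER BY (1 rows):
users.tag | n
A | 1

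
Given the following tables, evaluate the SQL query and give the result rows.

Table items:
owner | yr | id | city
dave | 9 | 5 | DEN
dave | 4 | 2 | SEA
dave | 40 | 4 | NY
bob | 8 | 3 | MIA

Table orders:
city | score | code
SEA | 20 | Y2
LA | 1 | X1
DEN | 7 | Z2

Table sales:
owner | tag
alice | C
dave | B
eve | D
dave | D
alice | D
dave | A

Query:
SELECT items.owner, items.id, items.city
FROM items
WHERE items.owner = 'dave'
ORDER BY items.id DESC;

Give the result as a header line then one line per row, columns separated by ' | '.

After WHERE (3 rows):
items.owner | items.yr | items.id | items.city
dave | 9 | 5 | DEN
dave | 4 | 2 | SEA
dave | 40 | 4 | NY
After SELECT (3 rows):
items.owner | items.id | items.city
dave | 5 | DEN
dave | 2 | SEA
dave | 4 | NY
After ORDER BY (3 rows):
items.owner | items.id | items.city
dave | 5 | DEN
dave | 4 | NY
dave | 2 | SEA

== RESULT ==
items.owner | items.id | items.city
dave | 5 | DEN
dave | 4 | NY
dave | 2 | SEA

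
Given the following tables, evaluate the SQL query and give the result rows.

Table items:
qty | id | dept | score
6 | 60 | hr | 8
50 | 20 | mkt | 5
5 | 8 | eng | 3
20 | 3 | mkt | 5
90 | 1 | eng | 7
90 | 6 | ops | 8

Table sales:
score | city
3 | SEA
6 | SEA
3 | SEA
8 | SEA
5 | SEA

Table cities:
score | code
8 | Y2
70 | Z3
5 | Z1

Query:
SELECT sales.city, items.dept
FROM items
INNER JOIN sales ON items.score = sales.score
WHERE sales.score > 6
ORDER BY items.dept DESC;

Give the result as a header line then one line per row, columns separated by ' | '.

== RESULT ==
sales.city | items.dept
SEA | ops
SEA | hr

Derivation:
After JOIN sales (6 rows):
items.qty | items.id | items.dept | items.score | sales.score | sales.city
6 | 60 | hr | 8 | 8 | SEA
50 | 20 | mkt | 5 | 5 | SEA
5 | 8 | eng | 3 | 3 | SEA
5 | 8 | eng | 3 | 3 | SEA
20 | 3 | mkt | 5 | 5 | SEA
90 | 6 | ops | 8 | 8 | SEA
After WHERE (2 rows):
items.qty | items.id | items.dept | items.score | sales.score | sales.city
6 | 60 | hr | 8 | 8 | SEA
90 | 6 | ops | 8 | 8 | SEA
After SELECT (2 rows):
sales.city | items.dept
SEA | hr
SEA | ops
After ORDER BY (2 rows):
sales.city | items.dept
SEA | ops
SEA | hr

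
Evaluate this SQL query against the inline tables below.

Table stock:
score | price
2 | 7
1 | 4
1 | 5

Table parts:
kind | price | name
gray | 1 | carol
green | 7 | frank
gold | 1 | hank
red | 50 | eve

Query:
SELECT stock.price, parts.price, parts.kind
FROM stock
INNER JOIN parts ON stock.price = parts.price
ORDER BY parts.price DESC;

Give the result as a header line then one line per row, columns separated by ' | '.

== RESULT ==
stock.price | parts.price | parts.kind
7 | 7 | green

Derivation:
After JOIN parts (1 rows):
stock.score | stock.price | parts.kind | parts.price | parts.name
2 | 7 | green | 7 | frank
After SELECT (1 rows):
stock.price | parts.price | parts.kind
7 | 7 | green
After ORDER BY (1 rows):
stock.price | parts.price | parts.kind
7 | 7 | green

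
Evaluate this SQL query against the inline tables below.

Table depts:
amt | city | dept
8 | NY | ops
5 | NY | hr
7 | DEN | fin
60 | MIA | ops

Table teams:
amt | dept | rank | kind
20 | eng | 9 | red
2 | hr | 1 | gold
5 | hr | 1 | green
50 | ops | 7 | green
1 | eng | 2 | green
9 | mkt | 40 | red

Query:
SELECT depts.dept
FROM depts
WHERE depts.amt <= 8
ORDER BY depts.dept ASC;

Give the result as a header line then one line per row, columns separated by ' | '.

== RESULT ==
depts.dept
fin
hr
ops

Derivation:
After WHERE (3 rows):
depts.amt | depts.city | depts.dept
8 | NY | ops
5 | NY | hr
7 | DEN | fin
After SELECT (3 rows):
depts.dept
ops
hr
fin
After ORDER BY (3 rows):
depts.dept
fin
hr
ops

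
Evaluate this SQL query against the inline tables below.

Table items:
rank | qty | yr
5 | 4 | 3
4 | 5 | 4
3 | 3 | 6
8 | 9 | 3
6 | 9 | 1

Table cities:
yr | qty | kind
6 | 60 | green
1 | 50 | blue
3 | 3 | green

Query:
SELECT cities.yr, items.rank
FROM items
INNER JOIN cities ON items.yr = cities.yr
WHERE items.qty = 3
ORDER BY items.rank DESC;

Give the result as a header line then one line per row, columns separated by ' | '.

After JOIN cities (4 rows):
items.rank | items.qty | items.yr | cities.yr | cities.qty | cities.kind
5 | 4 | 3 | 3 | 3 | green
3 | 3 | 6 | 6 | 60 | green
8 | 9 | 3 | 3 | 3 | green
6 | 9 | 1 | 1 | 50 | blue
After WHERE (1 rows):
items.rank | items.qty | items.yr | cities.yr | cities.qty | cities.kind
3 | 3 | 6 | 6 | 60 | green
After SELECT (1 rows):
cities.yr | items.rank
6 | 3
After ORDER BY (1 rows):
cities.yr | items.rank
6 | 3

== RESULT ==
cities.yr | items.rank
6 | 3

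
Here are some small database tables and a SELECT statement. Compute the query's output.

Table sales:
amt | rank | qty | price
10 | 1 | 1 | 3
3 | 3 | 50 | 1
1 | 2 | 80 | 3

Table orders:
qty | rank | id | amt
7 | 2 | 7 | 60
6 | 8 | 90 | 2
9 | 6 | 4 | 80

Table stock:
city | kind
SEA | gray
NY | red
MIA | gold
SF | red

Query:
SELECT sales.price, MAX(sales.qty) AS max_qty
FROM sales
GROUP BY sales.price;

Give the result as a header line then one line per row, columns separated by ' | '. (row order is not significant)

== RESULT ==
sales.price | max_qty
3 | 80
1 | 50

Derivation:
After GROUP BY (2 rows):
sales.price | max_qty
3 | 80
1 | 50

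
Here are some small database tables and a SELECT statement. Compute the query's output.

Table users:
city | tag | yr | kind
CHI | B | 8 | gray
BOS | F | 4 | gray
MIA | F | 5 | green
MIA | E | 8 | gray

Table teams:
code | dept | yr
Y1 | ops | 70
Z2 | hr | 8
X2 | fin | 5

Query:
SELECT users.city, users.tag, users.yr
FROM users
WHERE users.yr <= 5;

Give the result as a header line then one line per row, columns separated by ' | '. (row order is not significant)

== RESULT ==
users.city | users.tag | users.yr
BOS | F | 4
MIA | F | 5

Derivation:
After WHERE (2 rows):
users.city | users.tag | users.yr | users.kind
BOS | F | 4 | gray
MIA | F | 5 | green
After SELECT (2 rows):
users.city | users.tag | users.yr
BOS | F | 4
MIA | F | 5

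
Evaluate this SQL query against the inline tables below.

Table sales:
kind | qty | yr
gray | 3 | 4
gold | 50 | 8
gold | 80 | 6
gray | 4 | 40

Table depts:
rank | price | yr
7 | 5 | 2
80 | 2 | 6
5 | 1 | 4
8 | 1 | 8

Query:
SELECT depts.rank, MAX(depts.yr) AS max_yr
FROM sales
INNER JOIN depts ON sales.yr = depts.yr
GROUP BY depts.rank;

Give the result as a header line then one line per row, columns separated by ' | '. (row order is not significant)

After JOIN depts (3 rows):
sales.kind | sales.qty | sales.yr | depts.rank | depts.price | depts.yr
gray | 3 | 4 | 5 | 1 | 4
gold | 50 | 8 | 8 | 1 | 8
gold | 80 | 6 | 80 | 2 | 6
After GROUP BY (3 rows):
depts.rank | max_yr
5 | 4
8 | 8
80 | 6

== RESULT ==
depts.rank | max_yr
5 | 4
8 | 8
80 | 6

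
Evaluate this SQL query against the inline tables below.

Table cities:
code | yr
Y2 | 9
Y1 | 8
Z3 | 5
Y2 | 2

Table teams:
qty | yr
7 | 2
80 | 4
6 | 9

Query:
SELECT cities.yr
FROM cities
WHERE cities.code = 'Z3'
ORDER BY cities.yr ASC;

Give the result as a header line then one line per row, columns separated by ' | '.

== RESULT ==
cities.yr
5

Derivation:
After WHERE (1 rows):
cities.code | cities.yr
Z3 | 5
After SELECT (1 rows):
cities.yr
5
After ORDER BY (1 rows):
cities.yr
5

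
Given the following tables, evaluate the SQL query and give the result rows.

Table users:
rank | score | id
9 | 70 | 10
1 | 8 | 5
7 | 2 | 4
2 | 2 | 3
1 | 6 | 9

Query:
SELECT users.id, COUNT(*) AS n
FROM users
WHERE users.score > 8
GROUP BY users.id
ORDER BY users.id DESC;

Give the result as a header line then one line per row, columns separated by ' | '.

After WHERE (1 rows):
users.rank | users.score | users.id
9 | 70 | 10
After GROUP BY (1 rows):
users.id | n
10 | 1
After ORDER BY (1 rows):
users.id | n
10 | 1

== RESULT ==
users.id | n
10 | 1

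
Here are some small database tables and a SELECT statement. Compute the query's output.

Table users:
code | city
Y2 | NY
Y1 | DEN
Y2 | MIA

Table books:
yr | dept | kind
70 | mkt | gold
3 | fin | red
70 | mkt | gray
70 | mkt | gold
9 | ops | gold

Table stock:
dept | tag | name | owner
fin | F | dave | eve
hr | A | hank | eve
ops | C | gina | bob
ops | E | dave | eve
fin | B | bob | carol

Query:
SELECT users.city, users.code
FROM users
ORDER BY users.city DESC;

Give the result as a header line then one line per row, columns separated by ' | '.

After SELECT (3 rows):
users.city | users.code
NY | Y2
DEN | Y1
MIA | Y2
After ORDER BY (3 rows):
users.city | users.code
NY | Y2
MIA | Y2
DEN | Y1

== RESULT ==
users.city | users.code
NY | Y2
MIA | Y2
DEN | Y1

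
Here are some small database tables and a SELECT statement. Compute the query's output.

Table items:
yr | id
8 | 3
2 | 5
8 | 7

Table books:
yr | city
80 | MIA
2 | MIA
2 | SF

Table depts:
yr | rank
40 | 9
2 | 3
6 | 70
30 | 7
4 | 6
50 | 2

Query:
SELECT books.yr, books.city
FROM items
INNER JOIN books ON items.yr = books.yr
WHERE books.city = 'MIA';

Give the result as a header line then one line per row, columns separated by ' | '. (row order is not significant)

== RESULT ==
books.yr | books.city
2 | MIA

Derivation:
After JOIN books (2 rows):
items.yr | items.id | books.yr | books.city
2 | 5 | 2 | MIA
2 | 5 | 2 | SF
After WHERE (1 rows):
items.yr | items.id | books.yr | books.city
2 | 5 | 2 | MIA
After SELECT (1 rows):
books.yr | books.city
2 | MIA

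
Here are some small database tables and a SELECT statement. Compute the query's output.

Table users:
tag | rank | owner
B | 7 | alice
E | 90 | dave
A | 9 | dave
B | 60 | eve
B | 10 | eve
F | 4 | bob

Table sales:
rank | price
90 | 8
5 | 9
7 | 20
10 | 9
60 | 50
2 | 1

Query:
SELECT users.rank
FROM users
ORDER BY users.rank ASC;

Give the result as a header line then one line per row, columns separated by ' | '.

== RESULT ==
users.rank
4
7
9
10
60
90

Derivation:
After SELECT (6 rows):
users.rank
7
90
9
60
10
4
After ORDER BY (6 rows):
users.rank
4
7
9
10
60
90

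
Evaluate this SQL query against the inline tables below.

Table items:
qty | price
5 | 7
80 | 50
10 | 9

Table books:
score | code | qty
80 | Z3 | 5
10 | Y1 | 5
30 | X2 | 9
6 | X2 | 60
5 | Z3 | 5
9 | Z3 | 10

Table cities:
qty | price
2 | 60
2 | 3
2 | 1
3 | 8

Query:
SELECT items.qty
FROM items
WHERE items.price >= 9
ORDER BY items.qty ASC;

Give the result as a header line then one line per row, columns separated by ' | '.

== RESULT ==
items.qty
10
80

Derivation:
After WHERE (2 rows):
items.qty | items.price
80 | 50
10 | 9
After SELECT (2 rows):
items.qty
80
10
After ORDER BY (2 rows):
items.qty
10
80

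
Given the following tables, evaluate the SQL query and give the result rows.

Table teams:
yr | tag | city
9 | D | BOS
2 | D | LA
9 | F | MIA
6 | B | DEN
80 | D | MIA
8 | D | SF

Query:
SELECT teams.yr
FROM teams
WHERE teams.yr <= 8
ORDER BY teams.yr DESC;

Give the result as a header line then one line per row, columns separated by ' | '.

After WHERE (3 rows):
teams.yr | teams.tag | teams.city
2 | D | LA
6 | B | DEN
8 | D | SF
After SELECT (3 rows):
teams.yr
2
6
8
After ORDER BY (3 rows):
teams.yr
8
6
2

== RESULT ==
teams.yr
8
6
2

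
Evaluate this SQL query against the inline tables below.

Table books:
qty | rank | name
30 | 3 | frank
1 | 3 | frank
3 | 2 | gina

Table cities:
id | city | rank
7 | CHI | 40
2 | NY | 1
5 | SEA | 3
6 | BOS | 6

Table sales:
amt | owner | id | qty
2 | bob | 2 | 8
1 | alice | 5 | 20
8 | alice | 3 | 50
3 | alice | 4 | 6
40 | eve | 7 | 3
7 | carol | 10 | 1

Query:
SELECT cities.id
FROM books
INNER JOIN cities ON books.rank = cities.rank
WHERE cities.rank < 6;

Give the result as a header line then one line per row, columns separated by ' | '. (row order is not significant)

== RESULT ==
cities.id
5
5

Derivation:
After JOIN cities (2 rows):
books.qty | books.rank | books.name | cities.id | cities.city | cities.rank
30 | 3 | frank | 5 | SEA | 3
1 | 3 | frank | 5 | SEA | 3
After WHERE (2 rows):
books.qty | books.rank | books.name | cities.id | cities.city | cities.rank
30 | 3 | frank | 5 | SEA | 3
1 | 3 | frank | 5 | SEA | 3
After SELECT (2 rows):
cities.id
5
5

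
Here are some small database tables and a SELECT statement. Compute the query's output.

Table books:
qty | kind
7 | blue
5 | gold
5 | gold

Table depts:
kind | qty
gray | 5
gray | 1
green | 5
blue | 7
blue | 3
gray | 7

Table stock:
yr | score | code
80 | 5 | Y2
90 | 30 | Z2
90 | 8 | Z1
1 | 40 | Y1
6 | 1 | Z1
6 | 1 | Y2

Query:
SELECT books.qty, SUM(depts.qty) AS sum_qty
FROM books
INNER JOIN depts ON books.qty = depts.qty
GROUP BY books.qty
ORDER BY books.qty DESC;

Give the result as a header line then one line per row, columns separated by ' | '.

After JOIN depts (6 rows):
books.qty | books.kind | depts.kind | depts.qty
7 | blue | blue | 7
7 | blue | gray | 7
5 | gold | gray | 5
5 | gold | green | 5
5 | gold | gray | 5
5 | gold | green | 5
After GROUP BY (2 rows):
books.qty | sum_qty
7 | 14
5 | 20
After ORDER BY (2 rows):
books.qty | sum_qty
7 | 14
5 | 20

== RESULT ==
books.qty | sum_qty
7 | 14
5 | 20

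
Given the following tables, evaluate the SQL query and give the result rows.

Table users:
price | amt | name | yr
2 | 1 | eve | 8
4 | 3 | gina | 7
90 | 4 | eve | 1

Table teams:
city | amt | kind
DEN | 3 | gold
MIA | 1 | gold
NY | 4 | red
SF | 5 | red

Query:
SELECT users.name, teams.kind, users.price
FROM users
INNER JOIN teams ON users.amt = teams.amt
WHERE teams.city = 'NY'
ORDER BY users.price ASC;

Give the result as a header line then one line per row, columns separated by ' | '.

== RESULT ==
users.name | teams.kind | users.price
eve | red | 90

Derivation:
After JOIN teams (3 rows):
users.price | users.amt | users.name | users.yr | teams.city | teams.amt | teams.kind
2 | 1 | eve | 8 | MIA | 1 | gold
4 | 3 | gina | 7 | DEN | 3 | gold
90 | 4 | eve | 1 | NY | 4 | red
After WHERE (1 rows):
users.price | users.amt | users.name | users.yr | teams.city | teams.amt | teams.kind
90 | 4 | eve | 1 | NY | 4 | red
After SELECT (1 rows):
users.name | teams.kind | users.price
eve | red | 90
After ORDER BY (1 rows):
users.name | teams.kind | users.price
eve | red | 90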